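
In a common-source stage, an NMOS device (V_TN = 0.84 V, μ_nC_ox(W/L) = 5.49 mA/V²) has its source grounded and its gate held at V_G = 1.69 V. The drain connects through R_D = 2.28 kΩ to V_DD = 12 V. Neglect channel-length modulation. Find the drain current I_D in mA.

I_D = 1.98 mA

V_GS = V_G = 1.69 V, so V_ov = 1.69 − 0.84 = 0.85 V.
Assume saturation: I_D = ½ k_n V_ov² = 0.5 × 5.49 × 0.85² = 1.98 mA, giving V_DS = V_DD − I_D R_D = 12 − 1.98 × 2.28 = 7.48 V.
V_DS = 7.48 V ≥ V_ov = 0.85 V, confirming saturation.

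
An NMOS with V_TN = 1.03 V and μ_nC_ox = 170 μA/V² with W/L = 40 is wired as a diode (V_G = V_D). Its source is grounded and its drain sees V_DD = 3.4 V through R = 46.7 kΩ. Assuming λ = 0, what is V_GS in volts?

V_GS = 1.15 V

With gate tied to drain, V_GS = V_DS ≥ V_GS − V_TN, so the device is in saturation.
k_n = μ_nC_ox · (W/L) = 6.8 mA/V².
KCL at the drain: ½ k_n (V_GS − V_TN)² = (V_DD − V_GS)/R.
Let x = V_GS − 1.03. Then 159 x² + x − 2.37 = 0, giving x = 0.119 V (positive root), so V_GS = 1.15 V.
I_D = (V_DD − V_GS)/R = (3.4 − 1.15) / 46.7 = 0.0482 mA.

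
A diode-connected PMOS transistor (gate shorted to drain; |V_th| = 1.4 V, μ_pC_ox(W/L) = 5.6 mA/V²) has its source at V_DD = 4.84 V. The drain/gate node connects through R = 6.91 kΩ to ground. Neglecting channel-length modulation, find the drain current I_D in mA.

With gate tied to drain, V_SG = V_SD ≥ V_SG − |V_th|, so the device is in saturation.
KCL at the drain: ½ k_p (V_SG − |V_th|)² = (V_DD − V_SG)/R.
Let x = V_SG − 1.4. Then 19.3 x² + x − 3.44 = 0, giving x = 0.397 V (positive root), so V_SG = 1.8 V.
I_D = (V_DD − V_SG)/R = (4.84 − 1.8) / 6.91 = 0.44 mA.

I_D = 0.440 mA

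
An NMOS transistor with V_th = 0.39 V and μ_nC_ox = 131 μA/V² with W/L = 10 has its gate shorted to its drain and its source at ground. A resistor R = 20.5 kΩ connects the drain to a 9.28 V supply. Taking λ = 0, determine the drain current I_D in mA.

With gate tied to drain, V_GS = V_DS ≥ V_GS − V_th, so the device is in saturation.
k_n = μ_nC_ox · (W/L) = 1.31 mA/V².
KCL at the drain: ½ k_n (V_GS − V_th)² = (V_DD − V_GS)/R.
Let x = V_GS − 0.39. Then 13.4 x² + x − 8.89 = 0, giving x = 0.777 V (positive root), so V_GS = 1.17 V.
I_D = (V_DD − V_GS)/R = (9.28 − 1.17) / 20.5 = 0.396 mA.

I_D = 0.396 mA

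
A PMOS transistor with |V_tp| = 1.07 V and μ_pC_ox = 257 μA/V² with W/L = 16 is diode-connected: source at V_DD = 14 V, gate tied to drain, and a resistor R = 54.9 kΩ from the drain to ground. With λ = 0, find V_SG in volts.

V_SG = 1.40 V

With gate tied to drain, V_SG = V_SD ≥ V_SG − |V_tp|, so the device is in saturation.
k_p = μ_pC_ox · (W/L) = 4.112 mA/V².
KCL at the drain: ½ k_p (V_SG − |V_tp|)² = (V_DD − V_SG)/R.
Let x = V_SG − 1.07. Then 113 x² + x − 12.93 = 0, giving x = 0.334 V (positive root), so V_SG = 1.4 V.
I_D = (V_DD − V_SG)/R = (14 − 1.4) / 54.9 = 0.229 mA.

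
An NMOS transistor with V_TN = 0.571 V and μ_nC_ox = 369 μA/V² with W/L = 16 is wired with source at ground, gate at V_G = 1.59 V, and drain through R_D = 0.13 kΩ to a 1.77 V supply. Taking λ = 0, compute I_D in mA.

I_D = 3.07 mA

V_GS = V_G = 1.59 V, so V_ov = 1.59 − 0.571 = 1.02 V.
k_n = μ_nC_ox · (W/L) = 5.904 mA/V².
Assume saturation: I_D = ½ k_n V_ov² = 0.5 × 5.904 × 1.02² = 3.07 mA, giving V_DS = V_DD − I_D R_D = 1.77 − 3.07 × 0.13 = 1.37 V.
V_DS = 1.37 V ≥ V_ov = 1.02 V, confirming saturation.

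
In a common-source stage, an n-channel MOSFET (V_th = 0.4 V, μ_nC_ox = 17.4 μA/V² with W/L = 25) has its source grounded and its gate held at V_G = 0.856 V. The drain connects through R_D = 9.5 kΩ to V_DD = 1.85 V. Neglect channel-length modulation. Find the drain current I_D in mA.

V_GS = V_G = 0.856 V, so V_ov = 0.856 − 0.4 = 0.456 V.
k_n = μ_nC_ox · (W/L) = 0.435 mA/V².
Assume saturation: I_D = ½ k_n V_ov² = 0.5 × 0.435 × 0.456² = 0.0452 mA, giving V_DS = V_DD − I_D R_D = 1.85 − 0.0452 × 9.5 = 1.42 V.
V_DS = 1.42 V ≥ V_ov = 0.456 V, confirming saturation.

I_D = 0.0452 mA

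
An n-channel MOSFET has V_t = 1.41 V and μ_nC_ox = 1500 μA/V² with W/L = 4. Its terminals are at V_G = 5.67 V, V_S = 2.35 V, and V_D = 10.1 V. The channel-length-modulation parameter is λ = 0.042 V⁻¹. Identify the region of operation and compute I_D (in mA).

V_GS = V_G − V_S = 5.67 − 2.35 = 3.32 V; V_DS = V_D − V_S = 10.1 − 2.35 = 7.75 V.
k_n = μ_nC_ox · (W/L) = 6 mA/V².
V_ov = V_GS − V_t = 3.32 − 1.41 = 1.91 V.
Since V_DS = 7.75 V ≥ V_ov = 1.91 V, the device is in saturation.
I_D = ½ k_n V_ov² (1 + λ V_DS) = 0.5 × 6 × 1.91² × (1 + 0.042 × 7.75) = 14.5 mA.

Saturation; I_D = 14.5 mA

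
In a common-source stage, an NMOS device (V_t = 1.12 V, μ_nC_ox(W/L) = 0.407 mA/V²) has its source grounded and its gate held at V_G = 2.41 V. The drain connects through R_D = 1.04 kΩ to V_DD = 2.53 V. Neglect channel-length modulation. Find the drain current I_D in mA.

I_D = 0.339 mA

V_GS = V_G = 2.41 V, so V_ov = 2.41 − 1.12 = 1.29 V.
Assume saturation: I_D = ½ k_n V_ov² = 0.5 × 0.407 × 1.29² = 0.339 mA, giving V_DS = V_DD − I_D R_D = 2.53 − 0.339 × 1.04 = 2.18 V.
V_DS = 2.18 V ≥ V_ov = 1.29 V, confirming saturation.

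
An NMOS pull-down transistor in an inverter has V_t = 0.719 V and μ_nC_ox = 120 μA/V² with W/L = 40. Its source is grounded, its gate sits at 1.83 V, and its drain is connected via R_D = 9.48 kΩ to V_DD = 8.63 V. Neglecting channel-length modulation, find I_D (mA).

I_D = 0.891 mA

V_GS = V_G = 1.83 V, so V_ov = 1.83 − 0.719 = 1.11 V.
k_n = μ_nC_ox · (W/L) = 4.8 mA/V².
Assume saturation: I_D = ½ k_n V_ov² = 0.5 × 4.8 × 1.11² = 2.96 mA, giving V_DS = V_DD − I_D R_D = 8.63 − 2.96 × 9.48 = -19.5 V.
But -19.5 V < V_ov = 1.11 V, so the device is actually in triode.
In triode I_D = k_n[V_ov V_DS − ½ V_DS²] and I_D = (V_DD − V_DS)/R_D. Equating: 22.8 V_DS² − 51.55 V_DS + 8.63 = 0, giving V_DS = 0.182 V (the root below V_ov).
I_D = (8.63 − 0.182) / 9.48 = 0.891 mA.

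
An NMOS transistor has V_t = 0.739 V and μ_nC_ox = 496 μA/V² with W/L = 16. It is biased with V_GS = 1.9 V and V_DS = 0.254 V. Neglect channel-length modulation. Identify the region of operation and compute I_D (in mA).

Triode; I_D = 2.08 mA

k_n = μ_nC_ox · (W/L) = 7.936 mA/V².
V_ov = V_GS − V_t = 1.9 − 0.739 = 1.16 V.
Since V_DS = 0.254 V < V_ov = 1.16 V, the device is in the triode region.
I_D = k_n [V_ov · V_DS − ½ V_DS²] = 7.936 × [1.16 × 0.254 − 0.5 × 0.254²] = 2.08 mA.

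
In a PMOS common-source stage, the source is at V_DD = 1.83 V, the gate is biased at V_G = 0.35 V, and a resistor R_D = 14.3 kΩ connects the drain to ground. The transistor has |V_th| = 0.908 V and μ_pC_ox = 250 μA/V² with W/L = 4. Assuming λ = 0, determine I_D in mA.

V_SG = V_DD − V_G = 1.83 − 0.35 = 1.48 V, so V_ov = 1.48 − 0.908 = 0.572 V.
k_p = μ_pC_ox · (W/L) = 1 mA/V².
Assume saturation: I_D = ½ k_p V_ov² = 0.5 × 1 × 0.572² = 0.164 mA, giving V_SD = V_DD − I_D R_D = 1.83 − 0.164 × 14.3 = -0.509 V.
But -0.509 V < V_ov = 0.572 V, so the device is actually in triode.
In triode I_D = k_p[V_ov V_SD − ½ V_SD²] and I_D = (V_DD − V_SD)/R_D. Equating: 7.15 V_SD² − 9.18 V_SD + 1.83 = 0, giving V_SD = 0.247 V (the root below V_ov).
I_D = (1.83 − 0.247) / 14.3 = 0.111 mA.

I_D = 0.111 mA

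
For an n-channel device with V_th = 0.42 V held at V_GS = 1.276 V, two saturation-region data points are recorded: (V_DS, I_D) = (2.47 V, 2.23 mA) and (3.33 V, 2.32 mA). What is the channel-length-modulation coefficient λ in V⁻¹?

With V_GS fixed, I_D ∝ (1 + λ V_DS) in saturation, so I_D2/I_D1 = (1 + λ V_DS2)/(1 + λ V_DS1).
2.32/2.23 = 1.04 = (1 + 3.33 λ)/(1 + 2.47 λ).
Solving: λ (I_D1 V_DS2 − I_D2 V_DS1) = I_D2 − I_D1, so λ = (2.32 − 2.23) / (2.23 × 3.33 − 2.32 × 2.47) = 0.09 / 1.7 = 0.0531 V⁻¹.

λ = 0.0531 V⁻¹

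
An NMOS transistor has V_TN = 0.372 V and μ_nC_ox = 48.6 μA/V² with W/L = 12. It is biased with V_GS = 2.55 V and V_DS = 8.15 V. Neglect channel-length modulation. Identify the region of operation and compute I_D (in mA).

Saturation; I_D = 1.38 mA

k_n = μ_nC_ox · (W/L) = 0.5832 mA/V².
V_ov = V_GS − V_TN = 2.55 − 0.372 = 2.18 V.
Since V_DS = 8.15 V ≥ V_ov = 2.18 V, the device is in saturation.
I_D = ½ k_n V_ov² = 0.5 × 0.5832 × 2.18² = 1.38 mA.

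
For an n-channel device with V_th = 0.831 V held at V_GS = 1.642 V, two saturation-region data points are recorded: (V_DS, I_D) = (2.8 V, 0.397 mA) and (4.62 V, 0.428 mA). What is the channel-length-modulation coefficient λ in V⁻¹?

λ = 0.0488 V⁻¹

With V_GS fixed, I_D ∝ (1 + λ V_DS) in saturation, so I_D2/I_D1 = (1 + λ V_DS2)/(1 + λ V_DS1).
0.428/0.397 = 1.078 = (1 + 4.62 λ)/(1 + 2.8 λ).
Solving: λ (I_D1 V_DS2 − I_D2 V_DS1) = I_D2 − I_D1, so λ = (0.428 − 0.397) / (0.397 × 4.62 − 0.428 × 2.8) = 0.031 / 0.636 = 0.0488 V⁻¹.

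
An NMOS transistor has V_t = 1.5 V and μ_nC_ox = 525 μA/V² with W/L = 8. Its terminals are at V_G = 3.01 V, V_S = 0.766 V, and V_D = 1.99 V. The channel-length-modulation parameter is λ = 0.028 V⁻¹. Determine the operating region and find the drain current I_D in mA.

Saturation; I_D = 1.20 mA

V_GS = V_G − V_S = 3.01 − 0.766 = 2.24 V; V_DS = V_D − V_S = 1.99 − 0.766 = 1.22 V.
k_n = μ_nC_ox · (W/L) = 4.2 mA/V².
V_ov = V_GS − V_t = 2.24 − 1.5 = 0.744 V.
Since V_DS = 1.22 V ≥ V_ov = 0.744 V, the device is in saturation.
I_D = ½ k_n V_ov² (1 + λ V_DS) = 0.5 × 4.2 × 0.744² × (1 + 0.028 × 1.22) = 1.2 mA.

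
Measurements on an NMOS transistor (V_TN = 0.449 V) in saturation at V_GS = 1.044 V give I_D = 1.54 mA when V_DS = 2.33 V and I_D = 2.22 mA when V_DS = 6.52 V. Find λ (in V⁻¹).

λ = 0.140 V⁻¹

With V_GS fixed, I_D ∝ (1 + λ V_DS) in saturation, so I_D2/I_D1 = (1 + λ V_DS2)/(1 + λ V_DS1).
2.22/1.54 = 1.442 = (1 + 6.52 λ)/(1 + 2.33 λ).
Solving: λ (I_D1 V_DS2 − I_D2 V_DS1) = I_D2 − I_D1, so λ = (2.22 − 1.54) / (1.54 × 6.52 − 2.22 × 2.33) = 0.68 / 4.87 = 0.14 V⁻¹.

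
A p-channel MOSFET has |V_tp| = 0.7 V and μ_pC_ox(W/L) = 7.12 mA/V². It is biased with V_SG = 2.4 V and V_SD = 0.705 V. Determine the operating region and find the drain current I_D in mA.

V_ov = V_SG − |V_tp| = 2.4 − 0.7 = 1.7 V.
Since V_SD = 0.705 V < V_ov = 1.7 V, the device is in the triode region.
I_D = k_p [V_ov · V_SD − ½ V_SD²] = 7.12 × [1.7 × 0.705 − 0.5 × 0.705²] = 6.76 mA.

Triode; I_D = 6.76 mA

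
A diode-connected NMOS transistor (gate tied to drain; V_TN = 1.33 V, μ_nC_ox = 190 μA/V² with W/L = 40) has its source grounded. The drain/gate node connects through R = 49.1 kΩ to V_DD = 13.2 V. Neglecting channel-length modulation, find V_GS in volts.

V_GS = 1.58 V

With gate tied to drain, V_GS = V_DS ≥ V_GS − V_TN, so the device is in saturation.
k_n = μ_nC_ox · (W/L) = 7.6 mA/V².
KCL at the drain: ½ k_n (V_GS − V_TN)² = (V_DD − V_GS)/R.
Let x = V_GS − 1.33. Then 187 x² + x − 11.87 = 0, giving x = 0.25 V (positive root), so V_GS = 1.58 V.
I_D = (V_DD − V_GS)/R = (13.2 − 1.58) / 49.1 = 0.237 mA.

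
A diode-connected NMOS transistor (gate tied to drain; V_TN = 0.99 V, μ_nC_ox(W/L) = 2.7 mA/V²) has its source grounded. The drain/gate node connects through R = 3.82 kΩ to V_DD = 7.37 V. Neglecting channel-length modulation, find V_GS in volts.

With gate tied to drain, V_GS = V_DS ≥ V_GS − V_TN, so the device is in saturation.
KCL at the drain: ½ k_n (V_GS − V_TN)² = (V_DD − V_GS)/R.
Let x = V_GS − 0.99. Then 5.16 x² + x − 6.38 = 0, giving x = 1.02 V (positive root), so V_GS = 2.01 V.
I_D = (V_DD − V_GS)/R = (7.37 − 2.01) / 3.82 = 1.4 mA.

V_GS = 2.01 V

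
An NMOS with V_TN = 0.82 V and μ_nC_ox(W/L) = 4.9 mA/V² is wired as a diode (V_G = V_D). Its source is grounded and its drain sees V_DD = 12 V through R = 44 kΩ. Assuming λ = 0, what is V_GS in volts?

V_GS = 1.14 V

With gate tied to drain, V_GS = V_DS ≥ V_GS − V_TN, so the device is in saturation.
KCL at the drain: ½ k_n (V_GS − V_TN)² = (V_DD − V_GS)/R.
Let x = V_GS − 0.82. Then 108 x² + x − 11.18 = 0, giving x = 0.317 V (positive root), so V_GS = 1.14 V.
I_D = (V_DD − V_GS)/R = (12 − 1.14) / 44 = 0.247 mA.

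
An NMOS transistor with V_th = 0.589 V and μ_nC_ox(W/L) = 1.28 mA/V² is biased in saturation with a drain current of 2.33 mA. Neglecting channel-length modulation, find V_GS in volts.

In saturation I_D = ½ k_n (V_GS − V_th)², so V_GS − V_th = √(2 I_D / k_n) = √(2 × 2.33 / 1.28) = 1.91 V.
V_GS = 0.589 + 1.91 = 2.5 V.

V_GS = 2.50 V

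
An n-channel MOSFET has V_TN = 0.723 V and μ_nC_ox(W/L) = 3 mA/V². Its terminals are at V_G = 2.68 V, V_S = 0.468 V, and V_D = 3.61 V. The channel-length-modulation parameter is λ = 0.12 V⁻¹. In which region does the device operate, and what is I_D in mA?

V_GS = V_G − V_S = 2.68 − 0.468 = 2.21 V; V_DS = V_D − V_S = 3.61 − 0.468 = 3.14 V.
V_ov = V_GS − V_TN = 2.21 − 0.723 = 1.49 V.
Since V_DS = 3.14 V ≥ V_ov = 1.49 V, the device is in saturation.
I_D = ½ k_n V_ov² (1 + λ V_DS) = 0.5 × 3 × 1.49² × (1 + 0.12 × 3.14) = 4.58 mA.

Saturation; I_D = 4.58 mA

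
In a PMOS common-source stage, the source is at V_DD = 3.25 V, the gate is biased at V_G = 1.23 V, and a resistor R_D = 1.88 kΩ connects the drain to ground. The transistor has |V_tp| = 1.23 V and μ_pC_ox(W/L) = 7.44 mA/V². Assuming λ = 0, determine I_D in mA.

V_SG = V_DD − V_G = 3.25 − 1.23 = 2.02 V, so V_ov = 2.02 − 1.23 = 0.79 V.
Assume saturation: I_D = ½ k_p V_ov² = 0.5 × 7.44 × 0.79² = 2.32 mA, giving V_SD = V_DD − I_D R_D = 3.25 − 2.32 × 1.88 = -1.11 V.
But -1.11 V < V_ov = 0.79 V, so the device is actually in triode.
In triode I_D = k_p[V_ov V_SD − ½ V_SD²] and I_D = (V_DD − V_SD)/R_D. Equating: 6.99 V_SD² − 12.05 V_SD + 3.25 = 0, giving V_SD = 0.335 V (the root below V_ov).
I_D = (3.25 − 0.335) / 1.88 = 1.55 mA.

I_D = 1.55 mA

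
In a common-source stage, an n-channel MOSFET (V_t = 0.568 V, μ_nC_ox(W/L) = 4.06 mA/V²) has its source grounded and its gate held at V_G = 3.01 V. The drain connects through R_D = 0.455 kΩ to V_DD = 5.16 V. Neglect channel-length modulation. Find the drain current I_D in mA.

V_GS = V_G = 3.01 V, so V_ov = 3.01 − 0.568 = 2.44 V.
Assume saturation: I_D = ½ k_n V_ov² = 0.5 × 4.06 × 2.44² = 12.1 mA, giving V_DS = V_DD − I_D R_D = 5.16 − 12.1 × 0.455 = -0.348 V.
But -0.348 V < V_ov = 2.44 V, so the device is actually in triode.
In triode I_D = k_n[V_ov V_DS − ½ V_DS²] and I_D = (V_DD − V_DS)/R_D. Equating: 0.924 V_DS² − 5.511 V_DS + 5.16 = 0, giving V_DS = 1.16 V (the root below V_ov).
I_D = (5.16 − 1.16) / 0.455 = 8.78 mA.

I_D = 8.78 mA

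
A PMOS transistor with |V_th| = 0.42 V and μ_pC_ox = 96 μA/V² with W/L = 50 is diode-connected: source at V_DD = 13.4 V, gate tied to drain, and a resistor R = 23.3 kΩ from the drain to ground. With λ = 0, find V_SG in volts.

With gate tied to drain, V_SG = V_SD ≥ V_SG − |V_th|, so the device is in saturation.
k_p = μ_pC_ox · (W/L) = 4.8 mA/V².
KCL at the drain: ½ k_p (V_SG − |V_th|)² = (V_DD − V_SG)/R.
Let x = V_SG − 0.42. Then 55.9 x² + x − 12.98 = 0, giving x = 0.473 V (positive root), so V_SG = 0.893 V.
I_D = (V_DD − V_SG)/R = (13.4 − 0.893) / 23.3 = 0.537 mA.

V_SG = 0.893 V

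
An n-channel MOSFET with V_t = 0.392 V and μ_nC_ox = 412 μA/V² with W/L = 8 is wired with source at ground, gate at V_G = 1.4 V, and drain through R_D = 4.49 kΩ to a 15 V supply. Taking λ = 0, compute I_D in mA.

I_D = 1.67 mA

V_GS = V_G = 1.4 V, so V_ov = 1.4 − 0.392 = 1.01 V.
k_n = μ_nC_ox · (W/L) = 3.296 mA/V².
Assume saturation: I_D = ½ k_n V_ov² = 0.5 × 3.296 × 1.01² = 1.67 mA, giving V_DS = V_DD − I_D R_D = 15 − 1.67 × 4.49 = 7.48 V.
V_DS = 7.48 V ≥ V_ov = 1.01 V, confirming saturation.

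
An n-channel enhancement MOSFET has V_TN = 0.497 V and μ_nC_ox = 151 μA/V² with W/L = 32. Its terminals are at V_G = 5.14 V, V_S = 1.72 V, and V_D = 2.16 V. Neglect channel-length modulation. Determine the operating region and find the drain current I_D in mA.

Triode; I_D = 5.75 mA

V_GS = V_G − V_S = 5.14 − 1.72 = 3.42 V; V_DS = V_D − V_S = 2.16 − 1.72 = 0.44 V.
k_n = μ_nC_ox · (W/L) = 4.832 mA/V².
V_ov = V_GS − V_TN = 3.42 − 0.497 = 2.92 V.
Since V_DS = 0.44 V < V_ov = 2.92 V, the device is in the triode region.
I_D = k_n [V_ov · V_DS − ½ V_DS²] = 4.832 × [2.92 × 0.44 − 0.5 × 0.44²] = 5.75 mA.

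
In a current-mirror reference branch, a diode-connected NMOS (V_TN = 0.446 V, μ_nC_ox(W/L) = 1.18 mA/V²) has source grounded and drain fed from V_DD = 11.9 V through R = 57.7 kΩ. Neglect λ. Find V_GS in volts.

With gate tied to drain, V_GS = V_DS ≥ V_GS − V_TN, so the device is in saturation.
KCL at the drain: ½ k_n (V_GS − V_TN)² = (V_DD − V_GS)/R.
Let x = V_GS − 0.446. Then 34 x² + x − 11.45 = 0, giving x = 0.566 V (positive root), so V_GS = 1.01 V.
I_D = (V_DD − V_GS)/R = (11.9 − 1.01) / 57.7 = 0.189 mA.

V_GS = 1.01 V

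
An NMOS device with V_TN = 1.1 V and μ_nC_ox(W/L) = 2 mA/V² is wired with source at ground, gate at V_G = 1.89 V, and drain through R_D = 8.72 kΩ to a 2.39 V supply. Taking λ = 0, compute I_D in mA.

I_D = 0.253 mA

V_GS = V_G = 1.89 V, so V_ov = 1.89 − 1.1 = 0.79 V.
Assume saturation: I_D = ½ k_n V_ov² = 0.5 × 2 × 0.79² = 0.624 mA, giving V_DS = V_DD − I_D R_D = 2.39 − 0.624 × 8.72 = -3.05 V.
But -3.05 V < V_ov = 0.79 V, so the device is actually in triode.
In triode I_D = k_n[V_ov V_DS − ½ V_DS²] and I_D = (V_DD − V_DS)/R_D. Equating: 8.72 V_DS² − 14.78 V_DS + 2.39 = 0, giving V_DS = 0.181 V (the root below V_ov).
I_D = (2.39 − 0.181) / 8.72 = 0.253 mA.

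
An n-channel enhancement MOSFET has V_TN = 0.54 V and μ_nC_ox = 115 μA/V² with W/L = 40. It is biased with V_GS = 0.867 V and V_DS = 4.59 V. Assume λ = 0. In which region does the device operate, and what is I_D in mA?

k_n = μ_nC_ox · (W/L) = 4.6 mA/V².
V_ov = V_GS − V_TN = 0.867 − 0.54 = 0.327 V.
Since V_DS = 4.59 V ≥ V_ov = 0.327 V, the device is in saturation.
I_D = ½ k_n V_ov² = 0.5 × 4.6 × 0.327² = 0.246 mA.

Saturation; I_D = 0.246 mA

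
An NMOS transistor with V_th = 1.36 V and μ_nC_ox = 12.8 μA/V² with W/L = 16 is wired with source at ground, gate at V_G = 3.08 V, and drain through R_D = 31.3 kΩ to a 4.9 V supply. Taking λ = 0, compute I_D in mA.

V_GS = V_G = 3.08 V, so V_ov = 3.08 − 1.36 = 1.72 V.
k_n = μ_nC_ox · (W/L) = 0.2048 mA/V².
Assume saturation: I_D = ½ k_n V_ov² = 0.5 × 0.2048 × 1.72² = 0.303 mA, giving V_DS = V_DD − I_D R_D = 4.9 − 0.303 × 31.3 = -4.58 V.
But -4.58 V < V_ov = 1.72 V, so the device is actually in triode.
In triode I_D = k_n[V_ov V_DS − ½ V_DS²] and I_D = (V_DD − V_DS)/R_D. Equating: 3.21 V_DS² − 12.03 V_DS + 4.9 = 0, giving V_DS = 0.465 V (the root below V_ov).
I_D = (4.9 − 0.465) / 31.3 = 0.142 mA.

I_D = 0.142 mA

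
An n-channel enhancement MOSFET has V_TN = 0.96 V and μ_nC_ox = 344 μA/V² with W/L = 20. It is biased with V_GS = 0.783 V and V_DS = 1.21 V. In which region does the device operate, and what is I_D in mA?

V_GS = 0.783 V < V_TN = 0.96 V, so the transistor is in cutoff.

Cutoff; I_D = 0 mA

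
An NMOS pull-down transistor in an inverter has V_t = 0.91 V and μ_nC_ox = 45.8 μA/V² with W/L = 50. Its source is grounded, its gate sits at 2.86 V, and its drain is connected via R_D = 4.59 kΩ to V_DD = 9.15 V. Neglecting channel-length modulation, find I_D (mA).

I_D = 1.89 mA

V_GS = V_G = 2.86 V, so V_ov = 2.86 − 0.91 = 1.95 V.
k_n = μ_nC_ox · (W/L) = 2.29 mA/V².
Assume saturation: I_D = ½ k_n V_ov² = 0.5 × 2.29 × 1.95² = 4.35 mA, giving V_DS = V_DD − I_D R_D = 9.15 − 4.35 × 4.59 = -10.8 V.
But -10.8 V < V_ov = 1.95 V, so the device is actually in triode.
In triode I_D = k_n[V_ov V_DS − ½ V_DS²] and I_D = (V_DD − V_DS)/R_D. Equating: 5.26 V_DS² − 21.5 V_DS + 9.15 = 0, giving V_DS = 0.483 V (the root below V_ov).
I_D = (9.15 − 0.483) / 4.59 = 1.89 mA.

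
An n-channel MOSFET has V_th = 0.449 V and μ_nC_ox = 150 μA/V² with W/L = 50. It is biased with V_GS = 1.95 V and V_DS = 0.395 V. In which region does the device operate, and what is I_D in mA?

Triode; I_D = 3.86 mA

k_n = μ_nC_ox · (W/L) = 7.5 mA/V².
V_ov = V_GS − V_th = 1.95 − 0.449 = 1.5 V.
Since V_DS = 0.395 V < V_ov = 1.5 V, the device is in the triode region.
I_D = k_n [V_ov · V_DS − ½ V_DS²] = 7.5 × [1.5 × 0.395 − 0.5 × 0.395²] = 3.86 mA.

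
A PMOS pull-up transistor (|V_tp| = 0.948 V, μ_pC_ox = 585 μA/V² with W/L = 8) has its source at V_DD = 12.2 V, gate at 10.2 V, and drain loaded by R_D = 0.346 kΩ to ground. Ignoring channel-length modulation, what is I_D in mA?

I_D = 2.59 mA

V_SG = V_DD − V_G = 12.2 − 10.2 = 2 V, so V_ov = 2 − 0.948 = 1.05 V.
k_p = μ_pC_ox · (W/L) = 4.68 mA/V².
Assume saturation: I_D = ½ k_p V_ov² = 0.5 × 4.68 × 1.05² = 2.59 mA, giving V_SD = V_DD − I_D R_D = 12.2 − 2.59 × 0.346 = 11.3 V.
V_SD = 11.3 V ≥ V_ov = 1.05 V, confirming saturation.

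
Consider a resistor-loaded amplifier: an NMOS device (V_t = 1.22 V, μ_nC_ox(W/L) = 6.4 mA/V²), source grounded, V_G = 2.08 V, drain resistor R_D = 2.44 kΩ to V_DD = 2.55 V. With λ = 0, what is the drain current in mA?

V_GS = V_G = 2.08 V, so V_ov = 2.08 − 1.22 = 0.86 V.
Assume saturation: I_D = ½ k_n V_ov² = 0.5 × 6.4 × 0.86² = 2.37 mA, giving V_DS = V_DD − I_D R_D = 2.55 − 2.37 × 2.44 = -3.22 V.
But -3.22 V < V_ov = 0.86 V, so the device is actually in triode.
In triode I_D = k_n[V_ov V_DS − ½ V_DS²] and I_D = (V_DD − V_DS)/R_D. Equating: 7.81 V_DS² − 14.43 V_DS + 2.55 = 0, giving V_DS = 0.198 V (the root below V_ov).
I_D = (2.55 − 0.198) / 2.44 = 0.964 mA.

I_D = 0.964 mA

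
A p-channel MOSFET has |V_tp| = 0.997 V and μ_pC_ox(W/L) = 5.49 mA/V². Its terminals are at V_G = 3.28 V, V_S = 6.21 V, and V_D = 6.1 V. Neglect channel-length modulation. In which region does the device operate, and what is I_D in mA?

V_SG = V_S − V_G = 6.21 − 3.28 = 2.93 V; V_SD = V_S − V_D = 6.21 − 6.1 = 0.11 V.
V_ov = V_SG − |V_tp| = 2.93 − 0.997 = 1.93 V.
Since V_SD = 0.11 V < V_ov = 1.93 V, the device is in the triode region.
I_D = k_p [V_ov · V_SD − ½ V_SD²] = 5.49 × [1.93 × 0.11 − 0.5 × 0.11²] = 1.13 mA.

Triode; I_D = 1.13 mA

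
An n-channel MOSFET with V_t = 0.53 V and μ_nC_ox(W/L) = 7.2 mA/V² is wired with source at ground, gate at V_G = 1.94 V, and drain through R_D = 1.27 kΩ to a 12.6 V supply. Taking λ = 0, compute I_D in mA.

V_GS = V_G = 1.94 V, so V_ov = 1.94 − 0.53 = 1.41 V.
Assume saturation: I_D = ½ k_n V_ov² = 0.5 × 7.2 × 1.41² = 7.16 mA, giving V_DS = V_DD − I_D R_D = 12.6 − 7.16 × 1.27 = 3.51 V.
V_DS = 3.51 V ≥ V_ov = 1.41 V, confirming saturation.

I_D = 7.16 mA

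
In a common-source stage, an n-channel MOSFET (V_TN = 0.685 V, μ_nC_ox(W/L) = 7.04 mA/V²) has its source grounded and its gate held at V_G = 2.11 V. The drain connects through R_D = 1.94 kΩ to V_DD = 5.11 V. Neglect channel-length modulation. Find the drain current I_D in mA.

V_GS = V_G = 2.11 V, so V_ov = 2.11 − 0.685 = 1.42 V.
Assume saturation: I_D = ½ k_n V_ov² = 0.5 × 7.04 × 1.42² = 7.15 mA, giving V_DS = V_DD − I_D R_D = 5.11 − 7.15 × 1.94 = -8.76 V.
But -8.76 V < V_ov = 1.42 V, so the device is actually in triode.
In triode I_D = k_n[V_ov V_DS − ½ V_DS²] and I_D = (V_DD − V_DS)/R_D. Equating: 6.83 V_DS² − 20.46 V_DS + 5.11 = 0, giving V_DS = 0.275 V (the root below V_ov).
I_D = (5.11 − 0.275) / 1.94 = 2.49 mA.

I_D = 2.49 mA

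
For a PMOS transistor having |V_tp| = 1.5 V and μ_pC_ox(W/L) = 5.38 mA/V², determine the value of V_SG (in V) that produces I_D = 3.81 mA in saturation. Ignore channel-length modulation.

V_SG = 2.69 V

In saturation I_D = ½ k_p (V_SG − |V_tp|)², so V_SG − |V_tp| = √(2 I_D / k_p) = √(2 × 3.81 / 5.38) = 1.19 V.
V_SG = 1.5 + 1.19 = 2.69 V.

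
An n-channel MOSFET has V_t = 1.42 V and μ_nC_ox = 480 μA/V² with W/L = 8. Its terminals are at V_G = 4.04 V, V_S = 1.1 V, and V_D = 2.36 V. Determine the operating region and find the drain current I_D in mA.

Triode; I_D = 4.31 mA

V_GS = V_G − V_S = 4.04 − 1.1 = 2.94 V; V_DS = V_D − V_S = 2.36 − 1.1 = 1.26 V.
k_n = μ_nC_ox · (W/L) = 3.84 mA/V².
V_ov = V_GS − V_t = 2.94 − 1.42 = 1.52 V.
Since V_DS = 1.26 V < V_ov = 1.52 V, the device is in the triode region.
I_D = k_n [V_ov · V_DS − ½ V_DS²] = 3.84 × [1.52 × 1.26 − 0.5 × 1.26²] = 4.31 mA.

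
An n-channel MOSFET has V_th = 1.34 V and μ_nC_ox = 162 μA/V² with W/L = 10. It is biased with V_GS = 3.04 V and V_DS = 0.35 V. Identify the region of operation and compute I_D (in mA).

k_n = μ_nC_ox · (W/L) = 1.62 mA/V².
V_ov = V_GS − V_th = 3.04 − 1.34 = 1.7 V.
Since V_DS = 0.35 V < V_ov = 1.7 V, the device is in the triode region.
I_D = k_n [V_ov · V_DS − ½ V_DS²] = 1.62 × [1.7 × 0.35 − 0.5 × 0.35²] = 0.865 mA.

Triode; I_D = 0.865 mA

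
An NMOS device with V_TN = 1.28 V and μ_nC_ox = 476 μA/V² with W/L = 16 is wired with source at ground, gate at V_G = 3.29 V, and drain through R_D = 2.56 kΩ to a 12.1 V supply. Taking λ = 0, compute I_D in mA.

I_D = 4.60 mA

V_GS = V_G = 3.29 V, so V_ov = 3.29 − 1.28 = 2.01 V.
k_n = μ_nC_ox · (W/L) = 7.616 mA/V².
Assume saturation: I_D = ½ k_n V_ov² = 0.5 × 7.616 × 2.01² = 15.4 mA, giving V_DS = V_DD − I_D R_D = 12.1 − 15.4 × 2.56 = -27.3 V.
But -27.3 V < V_ov = 2.01 V, so the device is actually in triode.
In triode I_D = k_n[V_ov V_DS − ½ V_DS²] and I_D = (V_DD − V_DS)/R_D. Equating: 9.75 V_DS² − 40.19 V_DS + 12.1 = 0, giving V_DS = 0.327 V (the root below V_ov).
I_D = (12.1 − 0.327) / 2.56 = 4.6 mA.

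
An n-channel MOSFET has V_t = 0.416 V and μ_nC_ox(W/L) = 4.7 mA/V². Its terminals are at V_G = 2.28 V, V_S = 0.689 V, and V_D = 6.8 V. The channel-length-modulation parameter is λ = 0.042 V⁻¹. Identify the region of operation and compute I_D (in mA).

V_GS = V_G − V_S = 2.28 − 0.689 = 1.59 V; V_DS = V_D − V_S = 6.8 − 0.689 = 6.11 V.
V_ov = V_GS − V_t = 1.59 − 0.416 = 1.17 V.
Since V_DS = 6.11 V ≥ V_ov = 1.17 V, the device is in saturation.
I_D = ½ k_n V_ov² (1 + λ V_DS) = 0.5 × 4.7 × 1.17² × (1 + 0.042 × 6.11) = 4.08 mA.

Saturation; I_D = 4.08 mA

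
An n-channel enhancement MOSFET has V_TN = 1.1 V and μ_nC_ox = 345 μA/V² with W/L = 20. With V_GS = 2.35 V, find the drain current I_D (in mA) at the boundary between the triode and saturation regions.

I_D = 5.39 mA

At the boundary V_DS = V_ov = V_GS − V_TN = 2.35 − 1.1 = 1.25 V.
k_n = μ_nC_ox · (W/L) = 6.9 mA/V².
I_D = ½ k_n V_ov² = 0.5 × 6.9 × 1.25² = 5.39 mA.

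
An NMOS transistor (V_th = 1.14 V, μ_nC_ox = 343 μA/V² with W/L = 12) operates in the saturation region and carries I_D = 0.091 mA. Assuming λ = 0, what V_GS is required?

k_n = μ_nC_ox · (W/L) = 4.116 mA/V².
In saturation I_D = ½ k_n (V_GS − V_th)², so V_GS − V_th = √(2 I_D / k_n) = √(2 × 0.091 / 4.116) = 0.21 V.
V_GS = 1.14 + 0.21 = 1.35 V.

V_GS = 1.35 V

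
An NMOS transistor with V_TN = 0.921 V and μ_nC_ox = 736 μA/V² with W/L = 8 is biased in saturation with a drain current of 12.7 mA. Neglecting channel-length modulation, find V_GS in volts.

V_GS = 3.00 V

k_n = μ_nC_ox · (W/L) = 5.888 mA/V².
In saturation I_D = ½ k_n (V_GS − V_TN)², so V_GS − V_TN = √(2 I_D / k_n) = √(2 × 12.7 / 5.888) = 2.08 V.
V_GS = 0.921 + 2.08 = 3 V.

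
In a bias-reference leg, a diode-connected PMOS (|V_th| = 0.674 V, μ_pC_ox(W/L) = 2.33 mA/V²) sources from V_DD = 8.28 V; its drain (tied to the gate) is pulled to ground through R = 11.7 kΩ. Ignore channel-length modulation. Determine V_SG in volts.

With gate tied to drain, V_SG = V_SD ≥ V_SG − |V_th|, so the device is in saturation.
KCL at the drain: ½ k_p (V_SG − |V_th|)² = (V_DD − V_SG)/R.
Let x = V_SG − 0.674. Then 13.6 x² + x − 7.606 = 0, giving x = 0.711 V (positive root), so V_SG = 1.39 V.
I_D = (V_DD − V_SG)/R = (8.28 − 1.39) / 11.7 = 0.589 mA.

V_SG = 1.39 V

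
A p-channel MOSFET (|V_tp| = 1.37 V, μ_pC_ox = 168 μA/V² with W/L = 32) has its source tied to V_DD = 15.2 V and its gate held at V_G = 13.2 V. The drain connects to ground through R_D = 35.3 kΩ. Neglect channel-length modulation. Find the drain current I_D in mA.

I_D = 0.427 mA

V_SG = V_DD − V_G = 15.2 − 13.2 = 2 V, so V_ov = 2 − 1.37 = 0.63 V.
k_p = μ_pC_ox · (W/L) = 5.376 mA/V².
Assume saturation: I_D = ½ k_p V_ov² = 0.5 × 5.376 × 0.63² = 1.07 mA, giving V_SD = V_DD − I_D R_D = 15.2 − 1.07 × 35.3 = -22.5 V.
But -22.5 V < V_ov = 0.63 V, so the device is actually in triode.
In triode I_D = k_p[V_ov V_SD − ½ V_SD²] and I_D = (V_DD − V_SD)/R_D. Equating: 94.9 V_SD² − 120.6 V_SD + 15.2 = 0, giving V_SD = 0.142 V (the root below V_ov).
I_D = (15.2 − 0.142) / 35.3 = 0.427 mA.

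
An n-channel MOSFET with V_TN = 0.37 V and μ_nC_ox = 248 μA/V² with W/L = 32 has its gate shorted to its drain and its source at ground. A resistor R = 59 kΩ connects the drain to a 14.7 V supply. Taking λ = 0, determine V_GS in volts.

V_GS = 0.615 V

With gate tied to drain, V_GS = V_DS ≥ V_GS − V_TN, so the device is in saturation.
k_n = μ_nC_ox · (W/L) = 7.936 mA/V².
KCL at the drain: ½ k_n (V_GS − V_TN)² = (V_DD − V_GS)/R.
Let x = V_GS − 0.37. Then 234 x² + x − 14.33 = 0, giving x = 0.245 V (positive root), so V_GS = 0.615 V.
I_D = (V_DD − V_GS)/R = (14.7 − 0.615) / 59 = 0.239 mA.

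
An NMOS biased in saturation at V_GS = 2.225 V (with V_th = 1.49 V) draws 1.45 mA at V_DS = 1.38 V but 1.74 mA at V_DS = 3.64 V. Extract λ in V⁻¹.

With V_GS fixed, I_D ∝ (1 + λ V_DS) in saturation, so I_D2/I_D1 = (1 + λ V_DS2)/(1 + λ V_DS1).
1.74/1.45 = 1.2 = (1 + 3.64 λ)/(1 + 1.38 λ).
Solving: λ (I_D1 V_DS2 − I_D2 V_DS1) = I_D2 − I_D1, so λ = (1.74 − 1.45) / (1.45 × 3.64 − 1.74 × 1.38) = 0.29 / 2.88 = 0.101 V⁻¹.

λ = 0.101 V⁻¹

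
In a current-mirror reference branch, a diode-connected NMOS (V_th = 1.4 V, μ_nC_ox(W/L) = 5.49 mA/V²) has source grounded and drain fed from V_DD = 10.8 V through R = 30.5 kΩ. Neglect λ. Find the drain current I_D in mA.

I_D = 0.297 mA

With gate tied to drain, V_GS = V_DS ≥ V_GS − V_th, so the device is in saturation.
KCL at the drain: ½ k_n (V_GS − V_th)² = (V_DD − V_GS)/R.
Let x = V_GS − 1.4. Then 83.7 x² + x − 9.4 = 0, giving x = 0.329 V (positive root), so V_GS = 1.73 V.
I_D = (V_DD − V_GS)/R = (10.8 − 1.73) / 30.5 = 0.297 mA.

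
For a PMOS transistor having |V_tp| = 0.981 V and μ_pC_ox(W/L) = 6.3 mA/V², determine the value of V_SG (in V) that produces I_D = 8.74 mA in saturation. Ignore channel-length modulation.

V_SG = 2.65 V

In saturation I_D = ½ k_p (V_SG − |V_tp|)², so V_SG − |V_tp| = √(2 I_D / k_p) = √(2 × 8.74 / 6.3) = 1.67 V.
V_SG = 0.981 + 1.67 = 2.65 V.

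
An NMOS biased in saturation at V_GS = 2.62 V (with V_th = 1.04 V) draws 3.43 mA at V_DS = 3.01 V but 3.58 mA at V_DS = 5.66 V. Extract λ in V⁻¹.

With V_GS fixed, I_D ∝ (1 + λ V_DS) in saturation, so I_D2/I_D1 = (1 + λ V_DS2)/(1 + λ V_DS1).
3.58/3.43 = 1.044 = (1 + 5.66 λ)/(1 + 3.01 λ).
Solving: λ (I_D1 V_DS2 − I_D2 V_DS1) = I_D2 − I_D1, so λ = (3.58 − 3.43) / (3.43 × 5.66 − 3.58 × 3.01) = 0.15 / 8.64 = 0.0174 V⁻¹.

λ = 0.0174 V⁻¹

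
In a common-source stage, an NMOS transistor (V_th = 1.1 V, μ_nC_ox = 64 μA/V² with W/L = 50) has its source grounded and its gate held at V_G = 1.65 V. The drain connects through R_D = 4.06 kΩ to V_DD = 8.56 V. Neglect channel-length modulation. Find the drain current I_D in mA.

I_D = 0.484 mA

V_GS = V_G = 1.65 V, so V_ov = 1.65 − 1.1 = 0.55 V.
k_n = μ_nC_ox · (W/L) = 3.2 mA/V².
Assume saturation: I_D = ½ k_n V_ov² = 0.5 × 3.2 × 0.55² = 0.484 mA, giving V_DS = V_DD − I_D R_D = 8.56 − 0.484 × 4.06 = 6.59 V.
V_DS = 6.59 V ≥ V_ov = 0.55 V, confirming saturation.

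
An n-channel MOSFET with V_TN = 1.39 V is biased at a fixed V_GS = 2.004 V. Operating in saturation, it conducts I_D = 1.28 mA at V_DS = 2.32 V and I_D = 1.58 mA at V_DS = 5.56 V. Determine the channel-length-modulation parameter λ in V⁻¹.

λ = 0.0869 V⁻¹

With V_GS fixed, I_D ∝ (1 + λ V_DS) in saturation, so I_D2/I_D1 = (1 + λ V_DS2)/(1 + λ V_DS1).
1.58/1.28 = 1.234 = (1 + 5.56 λ)/(1 + 2.32 λ).
Solving: λ (I_D1 V_DS2 − I_D2 V_DS1) = I_D2 − I_D1, so λ = (1.58 − 1.28) / (1.28 × 5.56 − 1.58 × 2.32) = 0.3 / 3.45 = 0.0869 V⁻¹.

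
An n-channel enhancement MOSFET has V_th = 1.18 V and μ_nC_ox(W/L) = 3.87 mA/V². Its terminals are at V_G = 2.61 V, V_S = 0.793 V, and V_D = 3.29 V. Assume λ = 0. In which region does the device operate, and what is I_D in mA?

V_GS = V_G − V_S = 2.61 − 0.793 = 1.82 V; V_DS = V_D − V_S = 3.29 − 0.793 = 2.5 V.
V_ov = V_GS − V_th = 1.82 − 1.18 = 0.637 V.
Since V_DS = 2.5 V ≥ V_ov = 0.637 V, the device is in saturation.
I_D = ½ k_n V_ov² = 0.5 × 3.87 × 0.637² = 0.785 mA.

Saturation; I_D = 0.785 mA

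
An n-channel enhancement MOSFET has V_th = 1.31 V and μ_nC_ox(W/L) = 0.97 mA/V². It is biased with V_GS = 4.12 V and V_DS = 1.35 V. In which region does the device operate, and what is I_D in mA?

Triode; I_D = 2.80 mA

V_ov = V_GS − V_th = 4.12 − 1.31 = 2.81 V.
Since V_DS = 1.35 V < V_ov = 2.81 V, the device is in the triode region.
I_D = k_n [V_ov · V_DS − ½ V_DS²] = 0.97 × [2.81 × 1.35 − 0.5 × 1.35²] = 2.8 mA.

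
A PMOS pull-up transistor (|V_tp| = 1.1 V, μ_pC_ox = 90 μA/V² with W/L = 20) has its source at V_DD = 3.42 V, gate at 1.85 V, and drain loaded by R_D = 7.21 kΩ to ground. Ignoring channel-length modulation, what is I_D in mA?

V_SG = V_DD − V_G = 3.42 − 1.85 = 1.57 V, so V_ov = 1.57 − 1.1 = 0.47 V.
k_p = μ_pC_ox · (W/L) = 1.8 mA/V².
Assume saturation: I_D = ½ k_p V_ov² = 0.5 × 1.8 × 0.47² = 0.199 mA, giving V_SD = V_DD − I_D R_D = 3.42 − 0.199 × 7.21 = 1.99 V.
V_SD = 1.99 V ≥ V_ov = 0.47 V, confirming saturation.

I_D = 0.199 mA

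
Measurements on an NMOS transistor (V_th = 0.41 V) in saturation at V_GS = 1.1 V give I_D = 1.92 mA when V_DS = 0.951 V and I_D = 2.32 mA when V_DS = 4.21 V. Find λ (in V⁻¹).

With V_GS fixed, I_D ∝ (1 + λ V_DS) in saturation, so I_D2/I_D1 = (1 + λ V_DS2)/(1 + λ V_DS1).
2.32/1.92 = 1.208 = (1 + 4.21 λ)/(1 + 0.951 λ).
Solving: λ (I_D1 V_DS2 − I_D2 V_DS1) = I_D2 − I_D1, so λ = (2.32 − 1.92) / (1.92 × 4.21 − 2.32 × 0.951) = 0.4 / 5.88 = 0.0681 V⁻¹.

λ = 0.0681 V⁻¹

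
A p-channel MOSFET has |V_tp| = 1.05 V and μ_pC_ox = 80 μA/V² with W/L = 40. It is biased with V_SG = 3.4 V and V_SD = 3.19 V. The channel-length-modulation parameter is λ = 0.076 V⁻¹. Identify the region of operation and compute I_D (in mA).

Saturation; I_D = 11.0 mA

k_p = μ_pC_ox · (W/L) = 3.2 mA/V².
V_ov = V_SG − |V_tp| = 3.4 − 1.05 = 2.35 V.
Since V_SD = 3.19 V ≥ V_ov = 2.35 V, the device is in saturation.
I_D = ½ k_p V_ov² (1 + λ V_SD) = 0.5 × 3.2 × 2.35² × (1 + 0.076 × 3.19) = 11 mA.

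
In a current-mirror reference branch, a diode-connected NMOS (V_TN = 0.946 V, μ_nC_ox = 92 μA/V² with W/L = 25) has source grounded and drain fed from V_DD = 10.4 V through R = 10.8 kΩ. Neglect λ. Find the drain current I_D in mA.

With gate tied to drain, V_GS = V_DS ≥ V_GS − V_TN, so the device is in saturation.
k_n = μ_nC_ox · (W/L) = 2.3 mA/V².
KCL at the drain: ½ k_n (V_GS − V_TN)² = (V_DD − V_GS)/R.
Let x = V_GS − 0.946. Then 12.4 x² + x − 9.454 = 0, giving x = 0.833 V (positive root), so V_GS = 1.78 V.
I_D = (V_DD − V_GS)/R = (10.4 − 1.78) / 10.8 = 0.798 mA.

I_D = 0.798 mA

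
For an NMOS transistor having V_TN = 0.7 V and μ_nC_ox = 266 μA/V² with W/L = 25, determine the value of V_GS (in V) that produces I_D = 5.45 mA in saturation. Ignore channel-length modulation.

k_n = μ_nC_ox · (W/L) = 6.65 mA/V².
In saturation I_D = ½ k_n (V_GS − V_TN)², so V_GS − V_TN = √(2 I_D / k_n) = √(2 × 5.45 / 6.65) = 1.28 V.
V_GS = 0.7 + 1.28 = 1.98 V.

V_GS = 1.98 V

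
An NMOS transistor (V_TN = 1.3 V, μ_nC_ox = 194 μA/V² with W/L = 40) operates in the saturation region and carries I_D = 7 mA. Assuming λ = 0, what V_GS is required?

V_GS = 2.64 V

k_n = μ_nC_ox · (W/L) = 7.76 mA/V².
In saturation I_D = ½ k_n (V_GS − V_TN)², so V_GS − V_TN = √(2 I_D / k_n) = √(2 × 7 / 7.76) = 1.34 V.
V_GS = 1.3 + 1.34 = 2.64 V.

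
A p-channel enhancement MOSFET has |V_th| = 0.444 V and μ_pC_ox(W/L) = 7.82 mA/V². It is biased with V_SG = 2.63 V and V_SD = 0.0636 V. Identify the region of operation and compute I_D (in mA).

V_ov = V_SG − |V_th| = 2.63 − 0.444 = 2.19 V.
Since V_SD = 0.0636 V < V_ov = 2.19 V, the device is in the triode region.
I_D = k_p [V_ov · V_SD − ½ V_SD²] = 7.82 × [2.19 × 0.0636 − 0.5 × 0.0636²] = 1.07 mA.

Triode; I_D = 1.07 mA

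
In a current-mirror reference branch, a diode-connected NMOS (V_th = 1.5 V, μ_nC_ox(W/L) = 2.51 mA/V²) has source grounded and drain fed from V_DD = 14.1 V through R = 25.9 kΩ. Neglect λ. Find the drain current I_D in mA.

With gate tied to drain, V_GS = V_DS ≥ V_GS − V_th, so the device is in saturation.
KCL at the drain: ½ k_n (V_GS − V_th)² = (V_DD − V_GS)/R.
Let x = V_GS − 1.5. Then 32.5 x² + x − 12.6 = 0, giving x = 0.607 V (positive root), so V_GS = 2.11 V.
I_D = (V_DD − V_GS)/R = (14.1 − 2.11) / 25.9 = 0.463 mA.

I_D = 0.463 mA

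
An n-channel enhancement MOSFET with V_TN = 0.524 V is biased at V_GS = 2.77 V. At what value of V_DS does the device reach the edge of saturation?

V_DS,sat = 2.25 V

The boundary between triode and saturation is V_DS = V_GS − V_TN = V_ov.
V_ov = 2.77 − 0.524 = 2.25 V.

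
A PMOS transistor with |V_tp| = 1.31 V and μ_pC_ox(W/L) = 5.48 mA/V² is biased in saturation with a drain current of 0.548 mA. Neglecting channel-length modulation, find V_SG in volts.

In saturation I_D = ½ k_p (V_SG − |V_tp|)², so V_SG − |V_tp| = √(2 I_D / k_p) = √(2 × 0.548 / 5.48) = 0.447 V.
V_SG = 1.31 + 0.447 = 1.76 V.

V_SG = 1.76 V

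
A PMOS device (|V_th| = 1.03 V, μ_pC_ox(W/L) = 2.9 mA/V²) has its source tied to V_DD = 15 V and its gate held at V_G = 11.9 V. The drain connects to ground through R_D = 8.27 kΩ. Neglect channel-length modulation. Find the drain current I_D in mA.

I_D = 1.78 mA

V_SG = V_DD − V_G = 15 − 11.9 = 3.1 V, so V_ov = 3.1 − 1.03 = 2.07 V.
Assume saturation: I_D = ½ k_p V_ov² = 0.5 × 2.9 × 2.07² = 6.21 mA, giving V_SD = V_DD − I_D R_D = 15 − 6.21 × 8.27 = -36.4 V.
But -36.4 V < V_ov = 2.07 V, so the device is actually in triode.
In triode I_D = k_p[V_ov V_SD − ½ V_SD²] and I_D = (V_DD − V_SD)/R_D. Equating: 12 V_SD² − 50.64 V_SD + 15 = 0, giving V_SD = 0.321 V (the root below V_ov).
I_D = (15 − 0.321) / 8.27 = 1.78 mA.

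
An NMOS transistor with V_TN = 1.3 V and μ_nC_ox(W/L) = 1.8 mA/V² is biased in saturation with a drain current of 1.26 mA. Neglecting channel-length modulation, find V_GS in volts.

In saturation I_D = ½ k_n (V_GS − V_TN)², so V_GS − V_TN = √(2 I_D / k_n) = √(2 × 1.26 / 1.8) = 1.18 V.
V_GS = 1.3 + 1.18 = 2.48 V.

V_GS = 2.48 V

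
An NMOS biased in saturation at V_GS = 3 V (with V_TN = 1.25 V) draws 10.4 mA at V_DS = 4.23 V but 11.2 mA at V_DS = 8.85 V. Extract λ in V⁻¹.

With V_GS fixed, I_D ∝ (1 + λ V_DS) in saturation, so I_D2/I_D1 = (1 + λ V_DS2)/(1 + λ V_DS1).
11.2/10.4 = 1.077 = (1 + 8.85 λ)/(1 + 4.23 λ).
Solving: λ (I_D1 V_DS2 − I_D2 V_DS1) = I_D2 − I_D1, so λ = (11.2 − 10.4) / (10.4 × 8.85 − 11.2 × 4.23) = 0.8 / 44.7 = 0.0179 V⁻¹.

λ = 0.0179 V⁻¹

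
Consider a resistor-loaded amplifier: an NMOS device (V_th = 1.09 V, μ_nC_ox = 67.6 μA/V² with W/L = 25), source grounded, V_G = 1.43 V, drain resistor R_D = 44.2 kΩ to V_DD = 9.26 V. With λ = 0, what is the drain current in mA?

I_D = 0.0977 mA

V_GS = V_G = 1.43 V, so V_ov = 1.43 − 1.09 = 0.34 V.
k_n = μ_nC_ox · (W/L) = 1.69 mA/V².
Assume saturation: I_D = ½ k_n V_ov² = 0.5 × 1.69 × 0.34² = 0.0977 mA, giving V_DS = V_DD − I_D R_D = 9.26 − 0.0977 × 44.2 = 4.94 V.
V_DS = 4.94 V ≥ V_ov = 0.34 V, confirming saturation.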